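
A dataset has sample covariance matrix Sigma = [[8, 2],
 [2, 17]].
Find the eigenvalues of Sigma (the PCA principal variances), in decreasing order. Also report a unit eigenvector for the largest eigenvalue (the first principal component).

Step 1 — characteristic polynomial of 2×2 Sigma:
  det(Sigma - λI) = λ² - trace · λ + det = 0.
  trace = 8 + 17 = 25, det = 8·17 - (2)² = 132.
Step 2 — discriminant:
  Δ = trace² - 4·det = 625 - 528 = 97.
Step 3 — eigenvalues:
  λ = (trace ± √Δ)/2 = (25 ± 9.8489)/2,
  λ_1 = 17.4244,  λ_2 = 7.5756.

Step 4 — unit eigenvector for λ_1: solve (Sigma - λ_1 I)v = 0. First row:
  (8 - 17.4244)·v_x + (2)·v_y = 0, i.e. (-9.4244)·v_x + (2)·v_y = 0,
  so v ∝ (b, λ_1 - a) = (2, 9.4244) = u.
  ||u|| = √((2)² + (9.4244)²) = √(92.8199) ≈ 9.6343,
  v_1 = u/||u|| ≈ (0.2076, 0.9782) (||v_1|| = 1).

λ_1 = 17.4244,  λ_2 = 7.5756;  v_1 ≈ (0.2076, 0.9782)


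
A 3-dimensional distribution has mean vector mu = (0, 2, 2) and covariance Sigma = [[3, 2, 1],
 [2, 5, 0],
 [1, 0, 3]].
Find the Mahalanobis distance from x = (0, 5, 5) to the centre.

Step 1 — centre the observation: (x - mu) = (0, 3, 3).

Step 2 — invert Sigma (cofactor / det for 3×3, or solve directly):
  Sigma^{-1} = [[0.5357, -0.2143, -0.1786],
 [-0.2143, 0.2857, 0.0714],
 [-0.1786, 0.0714, 0.3929]].

Step 3 — form the quadratic (x - mu)^T · Sigma^{-1} · (x - mu):
  Sigma^{-1} · (x - mu) = (-1.1786, 1.0714, 1.3929).
  (x - mu)^T · [Sigma^{-1} · (x - mu)] = (0)·(-1.1786) + (3)·(1.0714) + (3)·(1.3929) = 7.3929.

Step 4 — take square root: d = √(7.3929) ≈ 2.719.

d(x, mu) = √(7.3929) ≈ 2.719


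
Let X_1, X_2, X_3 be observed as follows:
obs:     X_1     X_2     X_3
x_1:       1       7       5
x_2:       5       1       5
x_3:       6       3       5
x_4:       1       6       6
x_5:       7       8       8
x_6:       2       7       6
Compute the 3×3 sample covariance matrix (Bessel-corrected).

Step 1 — column means:
  mean(X_1) = (1 + 5 + 6 + 1 + 7 + 2) / 6 = 22/6 = 3.6667
  mean(X_2) = (7 + 1 + 3 + 6 + 8 + 7) / 6 = 32/6 = 5.3333
  mean(X_3) = (5 + 5 + 5 + 6 + 8 + 6) / 6 = 35/6 = 5.8333

Step 2 — sample covariance S[i,j] = (1/(n-1)) · Σ_k (x_{k,i} - mean_i) · (x_{k,j} - mean_j), with n-1 = 5.
  S[X_1,X_1] = ((-2.6667)·(-2.6667) + (1.3333)·(1.3333) + (2.3333)·(2.3333) + (-2.6667)·(-2.6667) + (3.3333)·(3.3333) + (-1.6667)·(-1.6667)) / 5 = 35.3333/5 = 7.0667
  S[X_1,X_2] = ((-2.6667)·(1.6667) + (1.3333)·(-4.3333) + (2.3333)·(-2.3333) + (-2.6667)·(0.6667) + (3.3333)·(2.6667) + (-1.6667)·(1.6667)) / 5 = -11.3333/5 = -2.2667
  S[X_1,X_3] = ((-2.6667)·(-0.8333) + (1.3333)·(-0.8333) + (2.3333)·(-0.8333) + (-2.6667)·(0.1667) + (3.3333)·(2.1667) + (-1.6667)·(0.1667)) / 5 = 5.6667/5 = 1.1333
  S[X_2,X_2] = ((1.6667)·(1.6667) + (-4.3333)·(-4.3333) + (-2.3333)·(-2.3333) + (0.6667)·(0.6667) + (2.6667)·(2.6667) + (1.6667)·(1.6667)) / 5 = 37.3333/5 = 7.4667
  S[X_2,X_3] = ((1.6667)·(-0.8333) + (-4.3333)·(-0.8333) + (-2.3333)·(-0.8333) + (0.6667)·(0.1667) + (2.6667)·(2.1667) + (1.6667)·(0.1667)) / 5 = 10.3333/5 = 2.0667
  S[X_3,X_3] = ((-0.8333)·(-0.8333) + (-0.8333)·(-0.8333) + (-0.8333)·(-0.8333) + (0.1667)·(0.1667) + (2.1667)·(2.1667) + (0.1667)·(0.1667)) / 5 = 6.8333/5 = 1.3667

S is symmetric (S[j,i] = S[i,j]). Assembling:

S = [[7.0667, -2.2667, 1.1333],
 [-2.2667, 7.4667, 2.0667],
 [1.1333, 2.0667, 1.3667]]


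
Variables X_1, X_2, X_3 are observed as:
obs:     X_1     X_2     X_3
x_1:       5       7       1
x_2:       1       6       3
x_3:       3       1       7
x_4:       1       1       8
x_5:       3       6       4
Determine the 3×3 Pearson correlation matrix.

Step 1 — column means:
  mean(X_1) = (5 + 1 + 3 + 1 + 3) / 5 = 13/5 = 2.6
  mean(X_2) = (7 + 6 + 1 + 1 + 6) / 5 = 21/5 = 4.2
  mean(X_3) = (1 + 3 + 7 + 8 + 4) / 5 = 23/5 = 4.6

Step 2 — sample variances and covariances s[i,j] = (1/(n-1)) · Σ_k (x_{k,i} - mean_i) · (x_{k,j} - mean_j), with n-1 = 4:
  s[X_1,X_1] = ((2.4)·(2.4) + (-1.6)·(-1.6) + (0.4)·(0.4) + (-1.6)·(-1.6) + (0.4)·(0.4)) / 4 = 11.2/4 = 2.8
  s[X_1,X_2] = ((2.4)·(2.8) + (-1.6)·(1.8) + (0.4)·(-3.2) + (-1.6)·(-3.2) + (0.4)·(1.8)) / 4 = 8.4/4 = 2.1
  s[X_1,X_3] = ((2.4)·(-3.6) + (-1.6)·(-1.6) + (0.4)·(2.4) + (-1.6)·(3.4) + (0.4)·(-0.6)) / 4 = -10.8/4 = -2.7
  s[X_2,X_2] = ((2.8)·(2.8) + (1.8)·(1.8) + (-3.2)·(-3.2) + (-3.2)·(-3.2) + (1.8)·(1.8)) / 4 = 34.8/4 = 8.7
  s[X_2,X_3] = ((2.8)·(-3.6) + (1.8)·(-1.6) + (-3.2)·(2.4) + (-3.2)·(3.4) + (1.8)·(-0.6)) / 4 = -32.6/4 = -8.15
  s[X_3,X_3] = ((-3.6)·(-3.6) + (-1.6)·(-1.6) + (2.4)·(2.4) + (3.4)·(3.4) + (-0.6)·(-0.6)) / 4 = 33.2/4 = 8.3
  Sample standard deviations s_i = √(s[i,i]):
  s(X_1) = √(2.8) = 1.6733
  s(X_2) = √(8.7) = 2.9496
  s(X_3) = √(8.3) = 2.881

Step 3 — r_{ij} = s_{ij} / (s_i · s_j):
  r[X_1,X_1] = 1 (diagonal).
  r[X_1,X_2] = 2.1 / (1.6733 · 2.9496) = 2.1 / 4.9356 = 0.4255
  r[X_1,X_3] = -2.7 / (1.6733 · 2.881) = -2.7 / 4.8208 = -0.5601
  r[X_2,X_2] = 1 (diagonal).
  r[X_2,X_3] = -8.15 / (2.9496 · 2.881) = -8.15 / 8.4976 = -0.9591
  r[X_3,X_3] = 1 (diagonal).

R is symmetric with unit diagonal. Assembling:

R = [[1, 0.4255, -0.5601],
 [0.4255, 1, -0.9591],
 [-0.5601, -0.9591, 1]]


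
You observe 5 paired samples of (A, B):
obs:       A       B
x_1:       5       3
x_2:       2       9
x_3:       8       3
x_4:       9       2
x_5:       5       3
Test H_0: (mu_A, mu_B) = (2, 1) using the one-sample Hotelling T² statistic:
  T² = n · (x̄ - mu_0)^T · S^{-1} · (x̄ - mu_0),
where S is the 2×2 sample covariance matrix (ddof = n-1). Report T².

Step 1 — sample mean vector:
  mean(A) = (5 + 2 + 8 + 9 + 5) / 5 = 29/5 = 5.8
  mean(B) = (3 + 9 + 3 + 2 + 3) / 5 = 20/5 = 4
  x̄ = (5.8, 4),  deviation x̄ - mu_0 = (5.8, 4) - (2, 1) = (3.8, 3).

Step 2 — sample covariance matrix, S[i,j] = (1/(n-1)) · Σ_k (x_{k,i} - mean_i) · (x_{k,j} - mean_j), divisor n-1 = 4:
  S[A,A] = ((-0.8)·(-0.8) + (-3.8)·(-3.8) + (2.2)·(2.2) + (3.2)·(3.2) + (-0.8)·(-0.8)) / 4 = 30.8/4 = 7.7
  S[A,B] = ((-0.8)·(-1) + (-3.8)·(5) + (2.2)·(-1) + (3.2)·(-2) + (-0.8)·(-1)) / 4 = -26/4 = -6.5
  S[B,B] = ((-1)·(-1) + (5)·(5) + (-1)·(-1) + (-2)·(-2) + (-1)·(-1)) / 4 = 32/4 = 8
  S = [[7.7, -6.5],
 [-6.5, 8]].

Step 3 — invert S. det(S) = 7.7·8 - (-6.5)² = 19.35.
  S^{-1} = (1/det) · [[d, -b], [-b, a]] = [[0.4134, 0.3359],
 [0.3359, 0.3979]].

Step 4 — quadratic form (x̄ - mu_0)^T · S^{-1} · (x̄ - mu_0):
  S^{-1} · (x̄ - mu_0) = (2.5788, 2.4703),
  (x̄ - mu_0)^T · [...] = (3.8)·(2.5788) + (3)·(2.4703) = 17.2103.

Step 5 — scale by n: T² = 5 · 17.2103 = 86.0517.

T² ≈ 86.0517


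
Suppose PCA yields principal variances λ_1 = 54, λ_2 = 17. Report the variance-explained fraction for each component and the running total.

Step 1 — total variance = trace(Sigma) = Σ λ_i = 54 + 17 = 71.

Step 2 — fraction explained by component i = λ_i / Σ λ:
  PC1: 54/71 = 0.7606
  PC2: 17/71 = 0.2394

Step 3 — cumulative fraction after k components = (λ_1 + ... + λ_k) / Σ λ:
  k = 1: 54/71 = 0.7606
  k = 2: (54 + 17)/71 = 71/71 = 1

Summary (fraction, with percent):

explained: PC1 0.7606 (76.06%), PC2 0.2394 (23.94%);  cumulative: 0.7606, 1


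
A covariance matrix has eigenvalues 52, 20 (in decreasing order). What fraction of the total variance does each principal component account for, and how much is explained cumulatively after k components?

Step 1 — total variance = trace(Sigma) = Σ λ_i = 52 + 20 = 72.

Step 2 — fraction explained by component i = λ_i / Σ λ:
  PC1: 52/72 = 0.7222
  PC2: 20/72 = 0.2778

Step 3 — cumulative fraction after k components = (λ_1 + ... + λ_k) / Σ λ:
  k = 1: 52/72 = 0.7222
  k = 2: (52 + 20)/72 = 72/72 = 1

Summary (fraction, with percent):

explained: PC1 0.7222 (72.22%), PC2 0.2778 (27.78%);  cumulative: 0.7222, 1


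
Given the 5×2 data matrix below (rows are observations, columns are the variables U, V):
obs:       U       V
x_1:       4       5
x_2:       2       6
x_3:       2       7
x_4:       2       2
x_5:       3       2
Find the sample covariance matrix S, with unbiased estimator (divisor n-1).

Step 1 — column means:
  mean(U) = (4 + 2 + 2 + 2 + 3) / 5 = 13/5 = 2.6
  mean(V) = (5 + 6 + 7 + 2 + 2) / 5 = 22/5 = 4.4

Step 2 — sample covariance S[i,j] = (1/(n-1)) · Σ_k (x_{k,i} - mean_i) · (x_{k,j} - mean_j), with n-1 = 4.
  S[U,U] = ((1.4)·(1.4) + (-0.6)·(-0.6) + (-0.6)·(-0.6) + (-0.6)·(-0.6) + (0.4)·(0.4)) / 4 = 3.2/4 = 0.8
  S[U,V] = ((1.4)·(0.6) + (-0.6)·(1.6) + (-0.6)·(2.6) + (-0.6)·(-2.4) + (0.4)·(-2.4)) / 4 = -1.2/4 = -0.3
  S[V,V] = ((0.6)·(0.6) + (1.6)·(1.6) + (2.6)·(2.6) + (-2.4)·(-2.4) + (-2.4)·(-2.4)) / 4 = 21.2/4 = 5.3

S is symmetric (S[j,i] = S[i,j]). Assembling:

S = [[0.8, -0.3],
 [-0.3, 5.3]]


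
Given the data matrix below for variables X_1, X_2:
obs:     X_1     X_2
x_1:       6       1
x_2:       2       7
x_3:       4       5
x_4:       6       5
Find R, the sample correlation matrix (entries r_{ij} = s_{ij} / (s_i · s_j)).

Step 1 — column means:
  mean(X_1) = (6 + 2 + 4 + 6) / 4 = 18/4 = 4.5
  mean(X_2) = (1 + 7 + 5 + 5) / 4 = 18/4 = 4.5

Step 2 — sample variances and covariances s[i,j] = (1/(n-1)) · Σ_k (x_{k,i} - mean_i) · (x_{k,j} - mean_j), with n-1 = 3:
  s[X_1,X_1] = ((1.5)·(1.5) + (-2.5)·(-2.5) + (-0.5)·(-0.5) + (1.5)·(1.5)) / 3 = 11/3 = 3.6667
  s[X_1,X_2] = ((1.5)·(-3.5) + (-2.5)·(2.5) + (-0.5)·(0.5) + (1.5)·(0.5)) / 3 = -11/3 = -3.6667
  s[X_2,X_2] = ((-3.5)·(-3.5) + (2.5)·(2.5) + (0.5)·(0.5) + (0.5)·(0.5)) / 3 = 19/3 = 6.3333
  Sample standard deviations s_i = √(s[i,i]):
  s(X_1) = √(3.6667) = 1.9149
  s(X_2) = √(6.3333) = 2.5166

Step 3 — r_{ij} = s_{ij} / (s_i · s_j):
  r[X_1,X_1] = 1 (diagonal).
  r[X_1,X_2] = -3.6667 / (1.9149 · 2.5166) = -3.6667 / 4.8189 = -0.7609
  r[X_2,X_2] = 1 (diagonal).

R is symmetric with unit diagonal. Assembling:

R = [[1, -0.7609],
 [-0.7609, 1]]


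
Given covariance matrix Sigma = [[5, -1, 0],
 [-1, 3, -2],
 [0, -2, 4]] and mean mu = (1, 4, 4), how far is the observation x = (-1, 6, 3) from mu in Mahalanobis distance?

Step 1 — centre the observation: (x - mu) = (-2, 2, -1).

Step 2 — invert Sigma (cofactor / det for 3×3, or solve directly):
  Sigma^{-1} = [[0.2222, 0.1111, 0.0556],
 [0.1111, 0.5556, 0.2778],
 [0.0556, 0.2778, 0.3889]].

Step 3 — form the quadratic (x - mu)^T · Sigma^{-1} · (x - mu):
  Sigma^{-1} · (x - mu) = (-0.2778, 0.6111, 0.0556).
  (x - mu)^T · [Sigma^{-1} · (x - mu)] = (-2)·(-0.2778) + (2)·(0.6111) + (-1)·(0.0556) = 1.7222.

Step 4 — take square root: d = √(1.7222) ≈ 1.3123.

d(x, mu) = √(1.7222) ≈ 1.3123


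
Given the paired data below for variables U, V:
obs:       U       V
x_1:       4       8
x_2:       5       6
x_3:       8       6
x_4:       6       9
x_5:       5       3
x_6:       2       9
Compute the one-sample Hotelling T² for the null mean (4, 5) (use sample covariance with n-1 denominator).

Step 1 — sample mean vector:
  mean(U) = (4 + 5 + 8 + 6 + 5 + 2) / 6 = 30/6 = 5
  mean(V) = (8 + 6 + 6 + 9 + 3 + 9) / 6 = 41/6 = 6.8333
  x̄ = (5, 6.8333),  deviation x̄ - mu_0 = (5, 6.8333) - (4, 5) = (1, 1.8333).

Step 2 — sample covariance matrix, S[i,j] = (1/(n-1)) · Σ_k (x_{k,i} - mean_i) · (x_{k,j} - mean_j), divisor n-1 = 5:
  S[U,U] = ((-1)·(-1) + (0)·(0) + (3)·(3) + (1)·(1) + (0)·(0) + (-3)·(-3)) / 5 = 20/5 = 4
  S[U,V] = ((-1)·(1.1667) + (0)·(-0.8333) + (3)·(-0.8333) + (1)·(2.1667) + (0)·(-3.8333) + (-3)·(2.1667)) / 5 = -8/5 = -1.6
  S[V,V] = ((1.1667)·(1.1667) + (-0.8333)·(-0.8333) + (-0.8333)·(-0.8333) + (2.1667)·(2.1667) + (-3.8333)·(-3.8333) + (2.1667)·(2.1667)) / 5 = 26.8333/5 = 5.3667
  S = [[4, -1.6],
 [-1.6, 5.3667]].

Step 3 — invert S. det(S) = 4·5.3667 - (-1.6)² = 18.9067.
  S^{-1} = (1/det) · [[d, -b], [-b, a]] = [[0.2839, 0.0846],
 [0.0846, 0.2116]].

Step 4 — quadratic form (x̄ - mu_0)^T · S^{-1} · (x̄ - mu_0):
  S^{-1} · (x̄ - mu_0) = (0.439, 0.4725),
  (x̄ - mu_0)^T · [...] = (1)·(0.439) + (1.8333)·(0.4725) = 1.3052.

Step 5 — scale by n: T² = 6 · 1.3052 = 7.8315.

T² ≈ 7.8315


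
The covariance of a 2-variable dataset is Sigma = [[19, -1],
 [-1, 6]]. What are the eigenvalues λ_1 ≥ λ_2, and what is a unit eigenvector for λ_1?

Step 1 — characteristic polynomial of 2×2 Sigma:
  det(Sigma - λI) = λ² - trace · λ + det = 0.
  trace = 19 + 6 = 25, det = 19·6 - (-1)² = 113.
Step 2 — discriminant:
  Δ = trace² - 4·det = 625 - 452 = 173.
Step 3 — eigenvalues:
  λ = (trace ± √Δ)/2 = (25 ± 13.1529)/2,
  λ_1 = 19.0765,  λ_2 = 5.9235.

Step 4 — unit eigenvector for λ_1: solve (Sigma - λ_1 I)v = 0. First row:
  (19 - 19.0765)·v_x + (-1)·v_y = 0, i.e. (-0.0765)·v_x + (-1)·v_y = 0,
  so v ∝ (b, λ_1 - a) = (-1, 0.0765); multiply by -1 so the first entry is positive: u = (1, -0.0765).
  ||u|| = √((1)² + (-0.0765)²) = √(1.0058) ≈ 1.0029,
  v_1 = u/||u|| ≈ (0.9971, -0.0763) (||v_1|| = 1).

λ_1 = 19.0765,  λ_2 = 5.9235;  v_1 ≈ (0.9971, -0.0763)


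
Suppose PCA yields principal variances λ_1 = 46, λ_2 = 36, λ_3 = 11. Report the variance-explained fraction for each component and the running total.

Step 1 — total variance = trace(Sigma) = Σ λ_i = 46 + 36 + 11 = 93.

Step 2 — fraction explained by component i = λ_i / Σ λ:
  PC1: 46/93 = 0.4946
  PC2: 36/93 = 0.3871
  PC3: 11/93 = 0.1183

Step 3 — cumulative fraction after k components = (λ_1 + ... + λ_k) / Σ λ:
  k = 1: 46/93 = 0.4946
  k = 2: (46 + 36)/93 = 82/93 = 0.8817
  k = 3: (46 + 36 + 11)/93 = 93/93 = 1

Summary (fraction, with percent):

explained: PC1 0.4946 (49.46%), PC2 0.3871 (38.71%), PC3 0.1183 (11.83%);  cumulative: 0.4946, 0.8817, 1


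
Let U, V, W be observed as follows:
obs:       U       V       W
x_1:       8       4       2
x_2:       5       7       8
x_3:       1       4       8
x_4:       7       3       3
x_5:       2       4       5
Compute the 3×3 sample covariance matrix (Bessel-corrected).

Step 1 — column means:
  mean(U) = (8 + 5 + 1 + 7 + 2) / 5 = 23/5 = 4.6
  mean(V) = (4 + 7 + 4 + 3 + 4) / 5 = 22/5 = 4.4
  mean(W) = (2 + 8 + 8 + 3 + 5) / 5 = 26/5 = 5.2

Step 2 — sample covariance S[i,j] = (1/(n-1)) · Σ_k (x_{k,i} - mean_i) · (x_{k,j} - mean_j), with n-1 = 4.
  S[U,U] = ((3.4)·(3.4) + (0.4)·(0.4) + (-3.6)·(-3.6) + (2.4)·(2.4) + (-2.6)·(-2.6)) / 4 = 37.2/4 = 9.3
  S[U,V] = ((3.4)·(-0.4) + (0.4)·(2.6) + (-3.6)·(-0.4) + (2.4)·(-1.4) + (-2.6)·(-0.4)) / 4 = -1.2/4 = -0.3
  S[U,W] = ((3.4)·(-3.2) + (0.4)·(2.8) + (-3.6)·(2.8) + (2.4)·(-2.2) + (-2.6)·(-0.2)) / 4 = -24.6/4 = -6.15
  S[V,V] = ((-0.4)·(-0.4) + (2.6)·(2.6) + (-0.4)·(-0.4) + (-1.4)·(-1.4) + (-0.4)·(-0.4)) / 4 = 9.2/4 = 2.3
  S[V,W] = ((-0.4)·(-3.2) + (2.6)·(2.8) + (-0.4)·(2.8) + (-1.4)·(-2.2) + (-0.4)·(-0.2)) / 4 = 10.6/4 = 2.65
  S[W,W] = ((-3.2)·(-3.2) + (2.8)·(2.8) + (2.8)·(2.8) + (-2.2)·(-2.2) + (-0.2)·(-0.2)) / 4 = 30.8/4 = 7.7

S is symmetric (S[j,i] = S[i,j]). Assembling:

S = [[9.3, -0.3, -6.15],
 [-0.3, 2.3, 2.65],
 [-6.15, 2.65, 7.7]]


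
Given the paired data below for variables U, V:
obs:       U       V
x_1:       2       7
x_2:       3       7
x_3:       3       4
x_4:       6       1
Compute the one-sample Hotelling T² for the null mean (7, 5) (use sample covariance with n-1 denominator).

Step 1 — sample mean vector:
  mean(U) = (2 + 3 + 3 + 6) / 4 = 14/4 = 3.5
  mean(V) = (7 + 7 + 4 + 1) / 4 = 19/4 = 4.75
  x̄ = (3.5, 4.75),  deviation x̄ - mu_0 = (3.5, 4.75) - (7, 5) = (-3.5, -0.25).

Step 2 — sample covariance matrix, S[i,j] = (1/(n-1)) · Σ_k (x_{k,i} - mean_i) · (x_{k,j} - mean_j), divisor n-1 = 3:
  S[U,U] = ((-1.5)·(-1.5) + (-0.5)·(-0.5) + (-0.5)·(-0.5) + (2.5)·(2.5)) / 3 = 9/3 = 3
  S[U,V] = ((-1.5)·(2.25) + (-0.5)·(2.25) + (-0.5)·(-0.75) + (2.5)·(-3.75)) / 3 = -13.5/3 = -4.5
  S[V,V] = ((2.25)·(2.25) + (2.25)·(2.25) + (-0.75)·(-0.75) + (-3.75)·(-3.75)) / 3 = 24.75/3 = 8.25
  S = [[3, -4.5],
 [-4.5, 8.25]].

Step 3 — invert S. det(S) = 3·8.25 - (-4.5)² = 4.5.
  S^{-1} = (1/det) · [[d, -b], [-b, a]] = [[1.8333, 1],
 [1, 0.6667]].

Step 4 — quadratic form (x̄ - mu_0)^T · S^{-1} · (x̄ - mu_0):
  S^{-1} · (x̄ - mu_0) = (-6.6667, -3.6667),
  (x̄ - mu_0)^T · [...] = (-3.5)·(-6.6667) + (-0.25)·(-3.6667) = 24.25.

Step 5 — scale by n: T² = 4 · 24.25 = 97.

T² ≈ 97


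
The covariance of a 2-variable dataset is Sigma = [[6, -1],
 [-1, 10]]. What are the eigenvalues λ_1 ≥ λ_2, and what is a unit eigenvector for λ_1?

Step 1 — characteristic polynomial of 2×2 Sigma:
  det(Sigma - λI) = λ² - trace · λ + det = 0.
  trace = 6 + 10 = 16, det = 6·10 - (-1)² = 59.
Step 2 — discriminant:
  Δ = trace² - 4·det = 256 - 236 = 20.
Step 3 — eigenvalues:
  λ = (trace ± √Δ)/2 = (16 ± 4.4721)/2,
  λ_1 = 10.2361,  λ_2 = 5.7639.

Step 4 — unit eigenvector for λ_1: solve (Sigma - λ_1 I)v = 0. First row:
  (6 - 10.2361)·v_x + (-1)·v_y = 0, i.e. (-4.2361)·v_x + (-1)·v_y = 0,
  so v ∝ (b, λ_1 - a) = (-1, 4.2361); multiply by -1 so the first entry is positive: u = (1, -4.2361).
  ||u|| = √((1)² + (-4.2361)²) = √(18.9443) ≈ 4.3525,
  v_1 = u/||u|| ≈ (0.2298, -0.9732) (||v_1|| = 1).

λ_1 = 10.2361,  λ_2 = 5.7639;  v_1 ≈ (0.2298, -0.9732)


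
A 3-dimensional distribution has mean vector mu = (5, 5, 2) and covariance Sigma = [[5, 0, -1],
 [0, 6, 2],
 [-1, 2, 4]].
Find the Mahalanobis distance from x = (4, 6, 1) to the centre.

Step 1 — centre the observation: (x - mu) = (-1, 1, -1).

Step 2 — invert Sigma (cofactor / det for 3×3, or solve directly):
  Sigma^{-1} = [[0.2128, -0.0213, 0.0638],
 [-0.0213, 0.2021, -0.1064],
 [0.0638, -0.1064, 0.3191]].

Step 3 — form the quadratic (x - mu)^T · Sigma^{-1} · (x - mu):
  Sigma^{-1} · (x - mu) = (-0.2979, 0.3298, -0.4894).
  (x - mu)^T · [Sigma^{-1} · (x - mu)] = (-1)·(-0.2979) + (1)·(0.3298) + (-1)·(-0.4894) = 1.117.

Step 4 — take square root: d = √(1.117) ≈ 1.0569.

d(x, mu) = √(1.117) ≈ 1.0569


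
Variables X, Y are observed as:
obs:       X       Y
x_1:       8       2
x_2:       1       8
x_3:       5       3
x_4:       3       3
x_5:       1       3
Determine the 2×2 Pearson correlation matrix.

Step 1 — column means:
  mean(X) = (8 + 1 + 5 + 3 + 1) / 5 = 18/5 = 3.6
  mean(Y) = (2 + 8 + 3 + 3 + 3) / 5 = 19/5 = 3.8

Step 2 — sample variances and covariances s[i,j] = (1/(n-1)) · Σ_k (x_{k,i} - mean_i) · (x_{k,j} - mean_j), with n-1 = 4:
  s[X,X] = ((4.4)·(4.4) + (-2.6)·(-2.6) + (1.4)·(1.4) + (-0.6)·(-0.6) + (-2.6)·(-2.6)) / 4 = 35.2/4 = 8.8
  s[X,Y] = ((4.4)·(-1.8) + (-2.6)·(4.2) + (1.4)·(-0.8) + (-0.6)·(-0.8) + (-2.6)·(-0.8)) / 4 = -17.4/4 = -4.35
  s[Y,Y] = ((-1.8)·(-1.8) + (4.2)·(4.2) + (-0.8)·(-0.8) + (-0.8)·(-0.8) + (-0.8)·(-0.8)) / 4 = 22.8/4 = 5.7
  Sample standard deviations s_i = √(s[i,i]):
  s(X) = √(8.8) = 2.9665
  s(Y) = √(5.7) = 2.3875

Step 3 — r_{ij} = s_{ij} / (s_i · s_j):
  r[X,X] = 1 (diagonal).
  r[X,Y] = -4.35 / (2.9665 · 2.3875) = -4.35 / 7.0824 = -0.6142
  r[Y,Y] = 1 (diagonal).

R is symmetric with unit diagonal. Assembling:

R = [[1, -0.6142],
 [-0.6142, 1]]


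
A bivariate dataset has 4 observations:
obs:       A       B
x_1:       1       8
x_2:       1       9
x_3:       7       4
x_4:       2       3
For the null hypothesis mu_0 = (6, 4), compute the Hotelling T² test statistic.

Step 1 — sample mean vector:
  mean(A) = (1 + 1 + 7 + 2) / 4 = 11/4 = 2.75
  mean(B) = (8 + 9 + 4 + 3) / 4 = 24/4 = 6
  x̄ = (2.75, 6),  deviation x̄ - mu_0 = (2.75, 6) - (6, 4) = (-3.25, 2).

Step 2 — sample covariance matrix, S[i,j] = (1/(n-1)) · Σ_k (x_{k,i} - mean_i) · (x_{k,j} - mean_j), divisor n-1 = 3:
  S[A,A] = ((-1.75)·(-1.75) + (-1.75)·(-1.75) + (4.25)·(4.25) + (-0.75)·(-0.75)) / 3 = 24.75/3 = 8.25
  S[A,B] = ((-1.75)·(2) + (-1.75)·(3) + (4.25)·(-2) + (-0.75)·(-3)) / 3 = -15/3 = -5
  S[B,B] = ((2)·(2) + (3)·(3) + (-2)·(-2) + (-3)·(-3)) / 3 = 26/3 = 8.6667
  S = [[8.25, -5],
 [-5, 8.6667]].

Step 3 — invert S. det(S) = 8.25·8.6667 - (-5)² = 46.5.
  S^{-1} = (1/det) · [[d, -b], [-b, a]] = [[0.1864, 0.1075],
 [0.1075, 0.1774]].

Step 4 — quadratic form (x̄ - mu_0)^T · S^{-1} · (x̄ - mu_0):
  S^{-1} · (x̄ - mu_0) = (-0.3907, 0.0054),
  (x̄ - mu_0)^T · [...] = (-3.25)·(-0.3907) + (2)·(0.0054) = 1.2805.

Step 5 — scale by n: T² = 4 · 1.2805 = 5.1219.

T² ≈ 5.1219


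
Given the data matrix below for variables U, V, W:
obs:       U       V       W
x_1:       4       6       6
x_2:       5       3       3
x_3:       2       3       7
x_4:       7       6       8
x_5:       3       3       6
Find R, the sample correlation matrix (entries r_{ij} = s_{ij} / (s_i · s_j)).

Step 1 — column means:
  mean(U) = (4 + 5 + 2 + 7 + 3) / 5 = 21/5 = 4.2
  mean(V) = (6 + 3 + 3 + 6 + 3) / 5 = 21/5 = 4.2
  mean(W) = (6 + 3 + 7 + 8 + 6) / 5 = 30/5 = 6

Step 2 — sample variances and covariances s[i,j] = (1/(n-1)) · Σ_k (x_{k,i} - mean_i) · (x_{k,j} - mean_j), with n-1 = 4:
  s[U,U] = ((-0.2)·(-0.2) + (0.8)·(0.8) + (-2.2)·(-2.2) + (2.8)·(2.8) + (-1.2)·(-1.2)) / 4 = 14.8/4 = 3.7
  s[U,V] = ((-0.2)·(1.8) + (0.8)·(-1.2) + (-2.2)·(-1.2) + (2.8)·(1.8) + (-1.2)·(-1.2)) / 4 = 7.8/4 = 1.95
  s[U,W] = ((-0.2)·(0) + (0.8)·(-3) + (-2.2)·(1) + (2.8)·(2) + (-1.2)·(0)) / 4 = 1/4 = 0.25
  s[V,V] = ((1.8)·(1.8) + (-1.2)·(-1.2) + (-1.2)·(-1.2) + (1.8)·(1.8) + (-1.2)·(-1.2)) / 4 = 10.8/4 = 2.7
  s[V,W] = ((1.8)·(0) + (-1.2)·(-3) + (-1.2)·(1) + (1.8)·(2) + (-1.2)·(0)) / 4 = 6/4 = 1.5
  s[W,W] = ((0)·(0) + (-3)·(-3) + (1)·(1) + (2)·(2) + (0)·(0)) / 4 = 14/4 = 3.5
  Sample standard deviations s_i = √(s[i,i]):
  s(U) = √(3.7) = 1.9235
  s(V) = √(2.7) = 1.6432
  s(W) = √(3.5) = 1.8708

Step 3 — r_{ij} = s_{ij} / (s_i · s_j):
  r[U,U] = 1 (diagonal).
  r[U,V] = 1.95 / (1.9235 · 1.6432) = 1.95 / 3.1607 = 0.617
  r[U,W] = 0.25 / (1.9235 · 1.8708) = 0.25 / 3.5986 = 0.0695
  r[V,V] = 1 (diagonal).
  r[V,W] = 1.5 / (1.6432 · 1.8708) = 1.5 / 3.0741 = 0.488
  r[W,W] = 1 (diagonal).

R is symmetric with unit diagonal. Assembling:

R = [[1, 0.617, 0.0695],
 [0.617, 1, 0.488],
 [0.0695, 0.488, 1]]


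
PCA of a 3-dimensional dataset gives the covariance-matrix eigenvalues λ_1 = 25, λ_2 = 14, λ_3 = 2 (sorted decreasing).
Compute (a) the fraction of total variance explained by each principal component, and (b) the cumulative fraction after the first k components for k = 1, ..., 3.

Step 1 — total variance = trace(Sigma) = Σ λ_i = 25 + 14 + 2 = 41.

Step 2 — fraction explained by component i = λ_i / Σ λ:
  PC1: 25/41 = 0.6098
  PC2: 14/41 = 0.3415
  PC3: 2/41 = 0.0488

Step 3 — cumulative fraction after k components = (λ_1 + ... + λ_k) / Σ λ:
  k = 1: 25/41 = 0.6098
  k = 2: (25 + 14)/41 = 39/41 = 0.9512
  k = 3: (25 + 14 + 2)/41 = 41/41 = 1

Summary (fraction, with percent):

explained: PC1 0.6098 (60.98%), PC2 0.3415 (34.15%), PC3 0.0488 (4.88%);  cumulative: 0.6098, 0.9512, 1


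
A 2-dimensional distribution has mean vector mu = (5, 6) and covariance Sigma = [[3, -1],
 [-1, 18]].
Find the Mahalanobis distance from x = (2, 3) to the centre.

Step 1 — centre the observation: (x - mu) = (-3, -3).

Step 2 — invert Sigma. det(Sigma) = 3·18 - (-1)² = 53.
  Sigma^{-1} = (1/det) · [[d, -b], [-b, a]] = [[0.3396, 0.0189],
 [0.0189, 0.0566]].

Step 3 — form the quadratic (x - mu)^T · Sigma^{-1} · (x - mu):
  Sigma^{-1} · (x - mu) = (-1.0755, -0.2264).
  (x - mu)^T · [Sigma^{-1} · (x - mu)] = (-3)·(-1.0755) + (-3)·(-0.2264) = 3.9057.

Step 4 — take square root: d = √(3.9057) ≈ 1.9763.

d(x, mu) = √(3.9057) ≈ 1.9763


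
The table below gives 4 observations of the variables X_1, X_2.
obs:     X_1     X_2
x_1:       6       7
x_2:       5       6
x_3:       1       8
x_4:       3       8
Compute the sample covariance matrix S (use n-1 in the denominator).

Step 1 — column means:
  mean(X_1) = (6 + 5 + 1 + 3) / 4 = 15/4 = 3.75
  mean(X_2) = (7 + 6 + 8 + 8) / 4 = 29/4 = 7.25

Step 2 — sample covariance S[i,j] = (1/(n-1)) · Σ_k (x_{k,i} - mean_i) · (x_{k,j} - mean_j), with n-1 = 3.
  S[X_1,X_1] = ((2.25)·(2.25) + (1.25)·(1.25) + (-2.75)·(-2.75) + (-0.75)·(-0.75)) / 3 = 14.75/3 = 4.9167
  S[X_1,X_2] = ((2.25)·(-0.25) + (1.25)·(-1.25) + (-2.75)·(0.75) + (-0.75)·(0.75)) / 3 = -4.75/3 = -1.5833
  S[X_2,X_2] = ((-0.25)·(-0.25) + (-1.25)·(-1.25) + (0.75)·(0.75) + (0.75)·(0.75)) / 3 = 2.75/3 = 0.9167

S is symmetric (S[j,i] = S[i,j]). Assembling:

S = [[4.9167, -1.5833],
 [-1.5833, 0.9167]]


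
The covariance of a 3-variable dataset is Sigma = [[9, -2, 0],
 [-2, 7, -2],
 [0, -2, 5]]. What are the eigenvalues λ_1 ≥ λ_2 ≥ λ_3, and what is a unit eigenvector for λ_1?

Step 1 — characteristic polynomial p(λ) = det(λI - Sigma) = λ³ - tr·λ² + c_1·λ - det, where tr = trace, c_1 = sum of the principal 2×2 minors, det = det(Sigma):
  tr = 9 + 7 + 5 = 21,
  c_1 = (9·7 - (-2)²) + (9·5 - (0)²) + (7·5 - (-2)²) = 59 + 45 + 31 = 135,
  det = 9·(7·5 - (-2)²) - (-2)·((-2)·5 - (-2)·(0)) + (0)·((-2)·(-2) - 7·(0)) = 9·(31) - (-2)·(-10) + (0)·(4) = 259.
  So p(λ) = λ³ - 21λ² + 135λ - 259.
Step 2 — look for an integer root (rational root theorem: any rational root is an integer divisor of 259). Testing λ = 7:
  p(7) = 343 - 1029 + 945 - 259 = 0  ✓
  Dividing out (λ - 7): p(λ) = (λ - 7)(λ² - 14λ + 37).
Step 3 — remaining eigenvalues from the quadratic λ² - 14λ + 37 = 0:
  Δ = 14² - 4·37 = 196 - 148 = 48,  λ = (14 ± √48)/2 = (14 ± 6.9282)/2 ≈ 10.4641 or 3.5359.
  Sorted: λ_1 = 10.4641,  λ_2 = 7,  λ_3 = 3.5359  (check: sum = 21 = tr ✓).

Step 4 — unit eigenvector for λ_1 ≈ 10.4641: v spans the null space of (Sigma - λ_1 I), whose rows are
  r_1 = (-1.4641, -2, 0),  r_2 = (-2, -3.4641, -2),  r_3 = (0, -2, -5.4641).
  v is orthogonal to every row, so take v ∝ r_1 × r_2 = ((-2)·(-2) - (0)·(-3.4641), (0)·(-2) - (-1.4641)·(-2), (-1.4641)·(-3.4641) - (-2)·(-2)) ≈ (4, -2.9282, 1.0718).
  Let u = (4, -2.9282, 1.0718).
  ||u|| = √((4)² + (-2.9282)² + (1.0718)²) = √(25.7231) ≈ 5.0718,  v_1 = u/||u|| ≈ (0.7887, -0.5774, 0.2113) (||v_1|| = 1).

λ_1 = 10.4641,  λ_2 = 7,  λ_3 = 3.5359;  v_1 ≈ (0.7887, -0.5774, 0.2113)


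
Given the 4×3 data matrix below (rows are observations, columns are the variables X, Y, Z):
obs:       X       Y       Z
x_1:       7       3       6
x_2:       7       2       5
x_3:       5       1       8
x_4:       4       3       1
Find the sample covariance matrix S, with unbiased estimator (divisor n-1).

Step 1 — column means:
  mean(X) = (7 + 7 + 5 + 4) / 4 = 23/4 = 5.75
  mean(Y) = (3 + 2 + 1 + 3) / 4 = 9/4 = 2.25
  mean(Z) = (6 + 5 + 8 + 1) / 4 = 20/4 = 5

Step 2 — sample covariance S[i,j] = (1/(n-1)) · Σ_k (x_{k,i} - mean_i) · (x_{k,j} - mean_j), with n-1 = 3.
  S[X,X] = ((1.25)·(1.25) + (1.25)·(1.25) + (-0.75)·(-0.75) + (-1.75)·(-1.75)) / 3 = 6.75/3 = 2.25
  S[X,Y] = ((1.25)·(0.75) + (1.25)·(-0.25) + (-0.75)·(-1.25) + (-1.75)·(0.75)) / 3 = 0.25/3 = 0.0833
  S[X,Z] = ((1.25)·(1) + (1.25)·(0) + (-0.75)·(3) + (-1.75)·(-4)) / 3 = 6/3 = 2
  S[Y,Y] = ((0.75)·(0.75) + (-0.25)·(-0.25) + (-1.25)·(-1.25) + (0.75)·(0.75)) / 3 = 2.75/3 = 0.9167
  S[Y,Z] = ((0.75)·(1) + (-0.25)·(0) + (-1.25)·(3) + (0.75)·(-4)) / 3 = -6/3 = -2
  S[Z,Z] = ((1)·(1) + (0)·(0) + (3)·(3) + (-4)·(-4)) / 3 = 26/3 = 8.6667

S is symmetric (S[j,i] = S[i,j]). Assembling:

S = [[2.25, 0.0833, 2],
 [0.0833, 0.9167, -2],
 [2, -2, 8.6667]]


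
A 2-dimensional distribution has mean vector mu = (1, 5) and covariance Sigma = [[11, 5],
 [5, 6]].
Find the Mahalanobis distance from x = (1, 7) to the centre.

Step 1 — centre the observation: (x - mu) = (0, 2).

Step 2 — invert Sigma. det(Sigma) = 11·6 - (5)² = 41.
  Sigma^{-1} = (1/det) · [[d, -b], [-b, a]] = [[0.1463, -0.122],
 [-0.122, 0.2683]].

Step 3 — form the quadratic (x - mu)^T · Sigma^{-1} · (x - mu):
  Sigma^{-1} · (x - mu) = (-0.2439, 0.5366).
  (x - mu)^T · [Sigma^{-1} · (x - mu)] = (0)·(-0.2439) + (2)·(0.5366) = 1.0732.

Step 4 — take square root: d = √(1.0732) ≈ 1.0359.

d(x, mu) = √(1.0732) ≈ 1.0359


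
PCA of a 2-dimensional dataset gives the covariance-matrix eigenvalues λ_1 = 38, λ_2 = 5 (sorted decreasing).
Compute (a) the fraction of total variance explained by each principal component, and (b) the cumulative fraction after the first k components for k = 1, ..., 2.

Step 1 — total variance = trace(Sigma) = Σ λ_i = 38 + 5 = 43.

Step 2 — fraction explained by component i = λ_i / Σ λ:
  PC1: 38/43 = 0.8837
  PC2: 5/43 = 0.1163

Step 3 — cumulative fraction after k components = (λ_1 + ... + λ_k) / Σ λ:
  k = 1: 38/43 = 0.8837
  k = 2: (38 + 5)/43 = 43/43 = 1

Summary (fraction, with percent):

explained: PC1 0.8837 (88.37%), PC2 0.1163 (11.63%);  cumulative: 0.8837, 1


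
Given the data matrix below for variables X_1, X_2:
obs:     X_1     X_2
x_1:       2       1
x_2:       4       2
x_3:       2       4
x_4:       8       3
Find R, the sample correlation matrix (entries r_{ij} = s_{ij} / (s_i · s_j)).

Step 1 — column means:
  mean(X_1) = (2 + 4 + 2 + 8) / 4 = 16/4 = 4
  mean(X_2) = (1 + 2 + 4 + 3) / 4 = 10/4 = 2.5

Step 2 — sample variances and covariances s[i,j] = (1/(n-1)) · Σ_k (x_{k,i} - mean_i) · (x_{k,j} - mean_j), with n-1 = 3:
  s[X_1,X_1] = ((-2)·(-2) + (0)·(0) + (-2)·(-2) + (4)·(4)) / 3 = 24/3 = 8
  s[X_1,X_2] = ((-2)·(-1.5) + (0)·(-0.5) + (-2)·(1.5) + (4)·(0.5)) / 3 = 2/3 = 0.6667
  s[X_2,X_2] = ((-1.5)·(-1.5) + (-0.5)·(-0.5) + (1.5)·(1.5) + (0.5)·(0.5)) / 3 = 5/3 = 1.6667
  Sample standard deviations s_i = √(s[i,i]):
  s(X_1) = √(8) = 2.8284
  s(X_2) = √(1.6667) = 1.291

Step 3 — r_{ij} = s_{ij} / (s_i · s_j):
  r[X_1,X_1] = 1 (diagonal).
  r[X_1,X_2] = 0.6667 / (2.8284 · 1.291) = 0.6667 / 3.6515 = 0.1826
  r[X_2,X_2] = 1 (diagonal).

R is symmetric with unit diagonal. Assembling:

R = [[1, 0.1826],
 [0.1826, 1]]


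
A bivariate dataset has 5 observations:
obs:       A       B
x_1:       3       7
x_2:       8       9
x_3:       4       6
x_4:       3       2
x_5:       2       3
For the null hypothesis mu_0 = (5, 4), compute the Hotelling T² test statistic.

Step 1 — sample mean vector:
  mean(A) = (3 + 8 + 4 + 3 + 2) / 5 = 20/5 = 4
  mean(B) = (7 + 9 + 6 + 2 + 3) / 5 = 27/5 = 5.4
  x̄ = (4, 5.4),  deviation x̄ - mu_0 = (4, 5.4) - (5, 4) = (-1, 1.4).

Step 2 — sample covariance matrix, S[i,j] = (1/(n-1)) · Σ_k (x_{k,i} - mean_i) · (x_{k,j} - mean_j), divisor n-1 = 4:
  S[A,A] = ((-1)·(-1) + (4)·(4) + (0)·(0) + (-1)·(-1) + (-2)·(-2)) / 4 = 22/4 = 5.5
  S[A,B] = ((-1)·(1.6) + (4)·(3.6) + (0)·(0.6) + (-1)·(-3.4) + (-2)·(-2.4)) / 4 = 21/4 = 5.25
  S[B,B] = ((1.6)·(1.6) + (3.6)·(3.6) + (0.6)·(0.6) + (-3.4)·(-3.4) + (-2.4)·(-2.4)) / 4 = 33.2/4 = 8.3
  S = [[5.5, 5.25],
 [5.25, 8.3]].

Step 3 — invert S. det(S) = 5.5·8.3 - (5.25)² = 18.0875.
  S^{-1} = (1/det) · [[d, -b], [-b, a]] = [[0.4589, -0.2903],
 [-0.2903, 0.3041]].

Step 4 — quadratic form (x̄ - mu_0)^T · S^{-1} · (x̄ - mu_0):
  S^{-1} · (x̄ - mu_0) = (-0.8652, 0.716),
  (x̄ - mu_0)^T · [...] = (-1)·(-0.8652) + (1.4)·(0.716) = 1.8676.

Step 5 — scale by n: T² = 5 · 1.8676 = 9.3379.

T² ≈ 9.3379


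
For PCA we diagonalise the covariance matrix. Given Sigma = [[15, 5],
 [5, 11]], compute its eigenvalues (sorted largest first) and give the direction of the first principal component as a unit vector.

Step 1 — characteristic polynomial of 2×2 Sigma:
  det(Sigma - λI) = λ² - trace · λ + det = 0.
  trace = 15 + 11 = 26, det = 15·11 - (5)² = 140.
Step 2 — discriminant:
  Δ = trace² - 4·det = 676 - 560 = 116.
Step 3 — eigenvalues:
  λ = (trace ± √Δ)/2 = (26 ± 10.7703)/2,
  λ_1 = 18.3852,  λ_2 = 7.6148.

Step 4 — unit eigenvector for λ_1: solve (Sigma - λ_1 I)v = 0. First row:
  (15 - 18.3852)·v_x + (5)·v_y = 0, i.e. (-3.3852)·v_x + (5)·v_y = 0,
  so v ∝ (b, λ_1 - a) = (5, 3.3852) = u.
  ||u|| = √((5)² + (3.3852)²) = √(36.4593) ≈ 6.0382,
  v_1 = u/||u|| ≈ (0.8281, 0.5606) (||v_1|| = 1).

λ_1 = 18.3852,  λ_2 = 7.6148;  v_1 ≈ (0.8281, 0.5606)


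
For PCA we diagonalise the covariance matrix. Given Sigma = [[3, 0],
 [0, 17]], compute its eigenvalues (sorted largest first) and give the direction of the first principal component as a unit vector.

Step 1 — characteristic polynomial of 2×2 Sigma:
  det(Sigma - λI) = λ² - trace · λ + det = 0.
  trace = 3 + 17 = 20, det = 3·17 - (0)² = 51.
Step 2 — discriminant:
  Δ = trace² - 4·det = 400 - 204 = 196.
Step 3 — eigenvalues:
  λ = (trace ± √Δ)/2 = (20 ± 14)/2,
  λ_1 = 17,  λ_2 = 3.

Step 4 — unit eigenvector for λ_1: Sigma is diagonal, so its eigenvectors are the coordinate axes. λ_1 = 17 is the diagonal entry on the second coordinate axis, hence
  v_1 = (0, 1) (||v_1|| = 1).

λ_1 = 17,  λ_2 = 3;  v_1 ≈ (0, 1)


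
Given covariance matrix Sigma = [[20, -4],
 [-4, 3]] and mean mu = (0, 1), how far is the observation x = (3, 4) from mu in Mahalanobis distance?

Step 1 — centre the observation: (x - mu) = (3, 3).

Step 2 — invert Sigma. det(Sigma) = 20·3 - (-4)² = 44.
  Sigma^{-1} = (1/det) · [[d, -b], [-b, a]] = [[0.0682, 0.0909],
 [0.0909, 0.4545]].

Step 3 — form the quadratic (x - mu)^T · Sigma^{-1} · (x - mu):
  Sigma^{-1} · (x - mu) = (0.4773, 1.6364).
  (x - mu)^T · [Sigma^{-1} · (x - mu)] = (3)·(0.4773) + (3)·(1.6364) = 6.3409.

Step 4 — take square root: d = √(6.3409) ≈ 2.5181.

d(x, mu) = √(6.3409) ≈ 2.5181


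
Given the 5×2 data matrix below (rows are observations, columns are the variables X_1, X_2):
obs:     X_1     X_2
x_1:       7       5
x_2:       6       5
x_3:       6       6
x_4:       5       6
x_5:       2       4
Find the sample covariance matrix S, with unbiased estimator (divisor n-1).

Step 1 — column means:
  mean(X_1) = (7 + 6 + 6 + 5 + 2) / 5 = 26/5 = 5.2
  mean(X_2) = (5 + 5 + 6 + 6 + 4) / 5 = 26/5 = 5.2

Step 2 — sample covariance S[i,j] = (1/(n-1)) · Σ_k (x_{k,i} - mean_i) · (x_{k,j} - mean_j), with n-1 = 4.
  S[X_1,X_1] = ((1.8)·(1.8) + (0.8)·(0.8) + (0.8)·(0.8) + (-0.2)·(-0.2) + (-3.2)·(-3.2)) / 4 = 14.8/4 = 3.7
  S[X_1,X_2] = ((1.8)·(-0.2) + (0.8)·(-0.2) + (0.8)·(0.8) + (-0.2)·(0.8) + (-3.2)·(-1.2)) / 4 = 3.8/4 = 0.95
  S[X_2,X_2] = ((-0.2)·(-0.2) + (-0.2)·(-0.2) + (0.8)·(0.8) + (0.8)·(0.8) + (-1.2)·(-1.2)) / 4 = 2.8/4 = 0.7

S is symmetric (S[j,i] = S[i,j]). Assembling:

S = [[3.7, 0.95],
 [0.95, 0.7]]


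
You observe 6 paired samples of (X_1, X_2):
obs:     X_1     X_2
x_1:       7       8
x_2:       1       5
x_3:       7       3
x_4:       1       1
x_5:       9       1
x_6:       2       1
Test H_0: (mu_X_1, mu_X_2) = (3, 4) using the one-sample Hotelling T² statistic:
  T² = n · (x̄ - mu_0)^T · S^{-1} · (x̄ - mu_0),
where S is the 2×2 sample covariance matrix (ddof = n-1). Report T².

Step 1 — sample mean vector:
  mean(X_1) = (7 + 1 + 7 + 1 + 9 + 2) / 6 = 27/6 = 4.5
  mean(X_2) = (8 + 5 + 3 + 1 + 1 + 1) / 6 = 19/6 = 3.1667
  x̄ = (4.5, 3.1667),  deviation x̄ - mu_0 = (4.5, 3.1667) - (3, 4) = (1.5, -0.8333).

Step 2 — sample covariance matrix, S[i,j] = (1/(n-1)) · Σ_k (x_{k,i} - mean_i) · (x_{k,j} - mean_j), divisor n-1 = 5:
  S[X_1,X_1] = ((2.5)·(2.5) + (-3.5)·(-3.5) + (2.5)·(2.5) + (-3.5)·(-3.5) + (4.5)·(4.5) + (-2.5)·(-2.5)) / 5 = 63.5/5 = 12.7
  S[X_1,X_2] = ((2.5)·(4.8333) + (-3.5)·(1.8333) + (2.5)·(-0.1667) + (-3.5)·(-2.1667) + (4.5)·(-2.1667) + (-2.5)·(-2.1667)) / 5 = 8.5/5 = 1.7
  S[X_2,X_2] = ((4.8333)·(4.8333) + (1.8333)·(1.8333) + (-0.1667)·(-0.1667) + (-2.1667)·(-2.1667) + (-2.1667)·(-2.1667) + (-2.1667)·(-2.1667)) / 5 = 40.8333/5 = 8.1667
  S = [[12.7, 1.7],
 [1.7, 8.1667]].

Step 3 — invert S. det(S) = 12.7·8.1667 - (1.7)² = 100.8267.
  S^{-1} = (1/det) · [[d, -b], [-b, a]] = [[0.081, -0.0169],
 [-0.0169, 0.126]].

Step 4 — quadratic form (x̄ - mu_0)^T · S^{-1} · (x̄ - mu_0):
  S^{-1} · (x̄ - mu_0) = (0.1355, -0.1303),
  (x̄ - mu_0)^T · [...] = (1.5)·(0.1355) + (-0.8333)·(-0.1303) = 0.3119.

Step 5 — scale by n: T² = 6 · 0.3119 = 1.8712.

T² ≈ 1.8712


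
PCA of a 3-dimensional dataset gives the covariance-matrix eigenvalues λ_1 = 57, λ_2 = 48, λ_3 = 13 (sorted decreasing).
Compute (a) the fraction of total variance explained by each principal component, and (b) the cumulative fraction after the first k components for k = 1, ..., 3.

Step 1 — total variance = trace(Sigma) = Σ λ_i = 57 + 48 + 13 = 118.

Step 2 — fraction explained by component i = λ_i / Σ λ:
  PC1: 57/118 = 0.4831
  PC2: 48/118 = 0.4068
  PC3: 13/118 = 0.1102

Step 3 — cumulative fraction after k components = (λ_1 + ... + λ_k) / Σ λ:
  k = 1: 57/118 = 0.4831
  k = 2: (57 + 48)/118 = 105/118 = 0.8898
  k = 3: (57 + 48 + 13)/118 = 118/118 = 1

Summary (fraction, with percent):

explained: PC1 0.4831 (48.31%), PC2 0.4068 (40.68%), PC3 0.1102 (11.02%);  cumulative: 0.4831, 0.8898, 1


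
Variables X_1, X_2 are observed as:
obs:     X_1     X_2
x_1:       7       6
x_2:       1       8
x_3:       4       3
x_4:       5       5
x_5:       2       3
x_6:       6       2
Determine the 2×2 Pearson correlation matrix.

Step 1 — column means:
  mean(X_1) = (7 + 1 + 4 + 5 + 2 + 6) / 6 = 25/6 = 4.1667
  mean(X_2) = (6 + 8 + 3 + 5 + 3 + 2) / 6 = 27/6 = 4.5

Step 2 — sample variances and covariances s[i,j] = (1/(n-1)) · Σ_k (x_{k,i} - mean_i) · (x_{k,j} - mean_j), with n-1 = 5:
  s[X_1,X_1] = ((2.8333)·(2.8333) + (-3.1667)·(-3.1667) + (-0.1667)·(-0.1667) + (0.8333)·(0.8333) + (-2.1667)·(-2.1667) + (1.8333)·(1.8333)) / 5 = 26.8333/5 = 5.3667
  s[X_1,X_2] = ((2.8333)·(1.5) + (-3.1667)·(3.5) + (-0.1667)·(-1.5) + (0.8333)·(0.5) + (-2.1667)·(-1.5) + (1.8333)·(-2.5)) / 5 = -7.5/5 = -1.5
  s[X_2,X_2] = ((1.5)·(1.5) + (3.5)·(3.5) + (-1.5)·(-1.5) + (0.5)·(0.5) + (-1.5)·(-1.5) + (-2.5)·(-2.5)) / 5 = 25.5/5 = 5.1
  Sample standard deviations s_i = √(s[i,i]):
  s(X_1) = √(5.3667) = 2.3166
  s(X_2) = √(5.1) = 2.2583

Step 3 — r_{ij} = s_{ij} / (s_i · s_j):
  r[X_1,X_1] = 1 (diagonal).
  r[X_1,X_2] = -1.5 / (2.3166 · 2.2583) = -1.5 / 5.2316 = -0.2867
  r[X_2,X_2] = 1 (diagonal).

R is symmetric with unit diagonal. Assembling:

R = [[1, -0.2867],
 [-0.2867, 1]]


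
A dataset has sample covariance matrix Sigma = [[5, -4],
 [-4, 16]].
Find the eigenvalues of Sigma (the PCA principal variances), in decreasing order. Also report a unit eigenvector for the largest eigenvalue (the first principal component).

Step 1 — characteristic polynomial of 2×2 Sigma:
  det(Sigma - λI) = λ² - trace · λ + det = 0.
  trace = 5 + 16 = 21, det = 5·16 - (-4)² = 64.
Step 2 — discriminant:
  Δ = trace² - 4·det = 441 - 256 = 185.
Step 3 — eigenvalues:
  λ = (trace ± √Δ)/2 = (21 ± 13.6015)/2,
  λ_1 = 17.3007,  λ_2 = 3.6993.

Step 4 — unit eigenvector for λ_1: solve (Sigma - λ_1 I)v = 0. First row:
  (5 - 17.3007)·v_x + (-4)·v_y = 0, i.e. (-12.3007)·v_x + (-4)·v_y = 0,
  so v ∝ (b, λ_1 - a) = (-4, 12.3007); multiply by -1 so the first entry is positive: u = (4, -12.3007).
  ||u|| = √((4)² + (-12.3007)²) = √(167.3081) ≈ 12.9348,
  v_1 = u/||u|| ≈ (0.3092, -0.951) (||v_1|| = 1).

λ_1 = 17.3007,  λ_2 = 3.6993;  v_1 ≈ (0.3092, -0.951)


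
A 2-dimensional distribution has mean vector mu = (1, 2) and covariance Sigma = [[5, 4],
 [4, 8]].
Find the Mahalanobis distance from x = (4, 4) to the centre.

Step 1 — centre the observation: (x - mu) = (3, 2).

Step 2 — invert Sigma. det(Sigma) = 5·8 - (4)² = 24.
  Sigma^{-1} = (1/det) · [[d, -b], [-b, a]] = [[0.3333, -0.1667],
 [-0.1667, 0.2083]].

Step 3 — form the quadratic (x - mu)^T · Sigma^{-1} · (x - mu):
  Sigma^{-1} · (x - mu) = (0.6667, -0.0833).
  (x - mu)^T · [Sigma^{-1} · (x - mu)] = (3)·(0.6667) + (2)·(-0.0833) = 1.8333.

Step 4 — take square root: d = √(1.8333) ≈ 1.354.

d(x, mu) = √(1.8333) ≈ 1.354


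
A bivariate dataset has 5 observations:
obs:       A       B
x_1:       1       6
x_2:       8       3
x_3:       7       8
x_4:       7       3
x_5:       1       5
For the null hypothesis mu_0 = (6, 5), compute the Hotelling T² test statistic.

Step 1 — sample mean vector:
  mean(A) = (1 + 8 + 7 + 7 + 1) / 5 = 24/5 = 4.8
  mean(B) = (6 + 3 + 8 + 3 + 5) / 5 = 25/5 = 5
  x̄ = (4.8, 5),  deviation x̄ - mu_0 = (4.8, 5) - (6, 5) = (-1.2, 0).

Step 2 — sample covariance matrix, S[i,j] = (1/(n-1)) · Σ_k (x_{k,i} - mean_i) · (x_{k,j} - mean_j), divisor n-1 = 4:
  S[A,A] = ((-3.8)·(-3.8) + (3.2)·(3.2) + (2.2)·(2.2) + (2.2)·(2.2) + (-3.8)·(-3.8)) / 4 = 48.8/4 = 12.2
  S[A,B] = ((-3.8)·(1) + (3.2)·(-2) + (2.2)·(3) + (2.2)·(-2) + (-3.8)·(0)) / 4 = -8/4 = -2
  S[B,B] = ((1)·(1) + (-2)·(-2) + (3)·(3) + (-2)·(-2) + (0)·(0)) / 4 = 18/4 = 4.5
  S = [[12.2, -2],
 [-2, 4.5]].

Step 3 — invert S. det(S) = 12.2·4.5 - (-2)² = 50.9.
  S^{-1} = (1/det) · [[d, -b], [-b, a]] = [[0.0884, 0.0393],
 [0.0393, 0.2397]].

Step 4 — quadratic form (x̄ - mu_0)^T · S^{-1} · (x̄ - mu_0):
  S^{-1} · (x̄ - mu_0) = (-0.1061, -0.0472),
  (x̄ - mu_0)^T · [...] = (-1.2)·(-0.1061) + (0)·(-0.0472) = 0.1273.

Step 5 — scale by n: T² = 5 · 0.1273 = 0.6365.

T² ≈ 0.6365
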